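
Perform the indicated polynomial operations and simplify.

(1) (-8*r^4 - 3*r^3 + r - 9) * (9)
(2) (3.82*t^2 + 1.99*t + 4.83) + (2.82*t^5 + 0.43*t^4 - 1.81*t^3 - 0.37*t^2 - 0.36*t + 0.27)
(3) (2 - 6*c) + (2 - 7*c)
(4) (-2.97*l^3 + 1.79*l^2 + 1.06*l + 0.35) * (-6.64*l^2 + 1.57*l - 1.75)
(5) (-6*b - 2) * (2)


(1) = -72*r^4 - 27*r^3 + 9*r - 81
(2) = 2.82*t^5 + 0.43*t^4 - 1.81*t^3 + 3.45*t^2 + 1.63*t + 5.1
(3) = 4 - 13*c
(4) = 19.7208*l^5 - 16.5485*l^4 + 0.9694*l^3 - 3.7923*l^2 - 1.3055*l - 0.6125
(5) = -12*b - 4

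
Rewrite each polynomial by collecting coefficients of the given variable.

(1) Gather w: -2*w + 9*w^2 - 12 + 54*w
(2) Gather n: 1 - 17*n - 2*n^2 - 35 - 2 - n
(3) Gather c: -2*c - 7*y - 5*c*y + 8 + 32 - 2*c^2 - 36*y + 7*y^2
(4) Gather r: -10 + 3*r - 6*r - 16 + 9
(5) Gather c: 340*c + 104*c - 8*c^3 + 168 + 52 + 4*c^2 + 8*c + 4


(1) = 9*w^2 + 52*w - 12
(2) = -2*n^2 - 18*n - 36
(3) = -2*c^2 + c*(-5*y - 2) + 7*y^2 - 43*y + 40
(4) = -3*r - 17
(5) = -8*c^3 + 4*c^2 + 452*c + 224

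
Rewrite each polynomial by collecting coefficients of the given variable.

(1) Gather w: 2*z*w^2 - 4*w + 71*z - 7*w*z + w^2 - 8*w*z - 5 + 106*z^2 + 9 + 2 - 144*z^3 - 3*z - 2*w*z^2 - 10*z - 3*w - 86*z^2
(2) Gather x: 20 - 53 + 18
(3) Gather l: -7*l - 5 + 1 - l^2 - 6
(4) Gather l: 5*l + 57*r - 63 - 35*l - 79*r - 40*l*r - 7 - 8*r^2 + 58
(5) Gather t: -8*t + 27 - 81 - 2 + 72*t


(1) = w^2*(2*z + 1) + w*(-2*z^2 - 15*z - 7) - 144*z^3 + 20*z^2 + 58*z + 6
(2) = -15
(3) = -l^2 - 7*l - 10
(4) = l*(-40*r - 30) - 8*r^2 - 22*r - 12
(5) = 64*t - 56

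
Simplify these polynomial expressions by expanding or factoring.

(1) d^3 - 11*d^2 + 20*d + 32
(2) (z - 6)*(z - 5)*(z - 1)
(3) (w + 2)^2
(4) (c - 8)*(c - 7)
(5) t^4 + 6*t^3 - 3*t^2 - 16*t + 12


(1) = (d - 8)*(d - 4)*(d + 1)
(2) = z^3 - 12*z^2 + 41*z - 30
(3) = w^2 + 4*w + 4
(4) = c^2 - 15*c + 56
(5) = (t - 1)^2*(t + 2)*(t + 6)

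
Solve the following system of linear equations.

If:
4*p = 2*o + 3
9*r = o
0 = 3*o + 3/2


Then:
o = -1/2
p = 1/2
r = -1/18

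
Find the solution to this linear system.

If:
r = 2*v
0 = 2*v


Then:
r = 0
v = 0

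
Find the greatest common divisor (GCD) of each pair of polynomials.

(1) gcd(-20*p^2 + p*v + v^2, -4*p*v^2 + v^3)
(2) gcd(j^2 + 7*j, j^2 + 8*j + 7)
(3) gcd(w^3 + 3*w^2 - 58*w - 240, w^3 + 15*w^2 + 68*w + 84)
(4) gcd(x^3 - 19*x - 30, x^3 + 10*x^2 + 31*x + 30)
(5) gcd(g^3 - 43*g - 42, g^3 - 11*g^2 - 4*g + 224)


(1) = gcd((-4*p + v)*(5*p + v), v^2*(-4*p + v)) = 4*p - v
(2) = gcd(j*(j + 7), (j + 1)*(j + 7)) = j + 7
(3) = gcd((w - 8)*(w + 5)*(w + 6), (w + 2)*(w + 6)*(w + 7)) = w + 6
(4) = x^2 + 5*x + 6
(5) = g - 7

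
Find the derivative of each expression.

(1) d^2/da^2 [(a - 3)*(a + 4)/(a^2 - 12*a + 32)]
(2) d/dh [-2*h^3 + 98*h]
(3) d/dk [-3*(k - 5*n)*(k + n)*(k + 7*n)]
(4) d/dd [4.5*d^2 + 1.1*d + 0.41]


(1) = 2*(13*a^3 - 132*a^2 + 336*a + 64)/(a^6 - 36*a^5 + 528*a^4 - 4032*a^3 + 16896*a^2 - 36864*a + 32768)
(2) = 98 - 6*h^2
(3) = -9*k^2 - 18*k*n + 99*n^2
(4) = 9.0*d + 1.1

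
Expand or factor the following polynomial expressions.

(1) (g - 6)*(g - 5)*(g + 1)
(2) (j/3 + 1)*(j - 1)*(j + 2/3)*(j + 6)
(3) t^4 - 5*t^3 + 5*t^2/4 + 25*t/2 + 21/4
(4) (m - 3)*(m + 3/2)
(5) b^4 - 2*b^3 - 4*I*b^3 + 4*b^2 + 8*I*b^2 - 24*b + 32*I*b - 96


(1) = g^3 - 10*g^2 + 19*g + 30
(2) = j^4/3 + 26*j^3/9 + 43*j^2/9 - 4*j - 4
(3) = (t - 7/2)*(t - 3)*(t + 1/2)*(t + 1)
(4) = m^2 - 3*m/2 - 9/2
(5) = (b - 4)*(b + 2)*(b - 6*I)*(b + 2*I)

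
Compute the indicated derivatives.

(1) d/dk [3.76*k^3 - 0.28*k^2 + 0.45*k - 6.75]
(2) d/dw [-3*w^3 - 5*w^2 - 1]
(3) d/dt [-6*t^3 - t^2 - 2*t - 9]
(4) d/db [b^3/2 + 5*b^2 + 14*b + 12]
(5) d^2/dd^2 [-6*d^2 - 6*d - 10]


(1) = 11.28*k^2 - 0.56*k + 0.45
(2) = w*(-9*w - 10)
(3) = -18*t^2 - 2*t - 2
(4) = 3*b^2/2 + 10*b + 14
(5) = -12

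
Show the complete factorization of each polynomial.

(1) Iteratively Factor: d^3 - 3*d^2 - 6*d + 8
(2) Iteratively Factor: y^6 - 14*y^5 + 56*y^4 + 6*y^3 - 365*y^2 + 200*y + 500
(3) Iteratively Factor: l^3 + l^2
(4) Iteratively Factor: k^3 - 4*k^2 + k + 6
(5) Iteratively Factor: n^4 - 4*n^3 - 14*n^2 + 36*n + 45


(1) = (d - 1)*(d^2 - 2*d - 8) = (d - 4)*(d - 1)*(d + 2)
(2) = (y + 1)*(y^5 - 15*y^4 + 71*y^3 - 65*y^2 - 300*y + 500) = (y + 1)*(y + 2)*(y^4 - 17*y^3 + 105*y^2 - 275*y + 250) = (y - 5)*(y + 1)*(y + 2)*(y^3 - 12*y^2 + 45*y - 50) = (y - 5)*(y - 2)*(y + 1)*(y + 2)*(y^2 - 10*y + 25) = (y - 5)^2*(y - 2)*(y + 1)*(y + 2)*(y - 5)
(3) = (l + 1)*(l^2) = l*(l + 1)*(l)
(4) = (k + 1)*(k^2 - 5*k + 6) = (k - 2)*(k + 1)*(k - 3)
(5) = (n + 1)*(n^3 - 5*n^2 - 9*n + 45) = (n - 5)*(n + 1)*(n^2 - 9) = (n - 5)*(n + 1)*(n + 3)*(n - 3)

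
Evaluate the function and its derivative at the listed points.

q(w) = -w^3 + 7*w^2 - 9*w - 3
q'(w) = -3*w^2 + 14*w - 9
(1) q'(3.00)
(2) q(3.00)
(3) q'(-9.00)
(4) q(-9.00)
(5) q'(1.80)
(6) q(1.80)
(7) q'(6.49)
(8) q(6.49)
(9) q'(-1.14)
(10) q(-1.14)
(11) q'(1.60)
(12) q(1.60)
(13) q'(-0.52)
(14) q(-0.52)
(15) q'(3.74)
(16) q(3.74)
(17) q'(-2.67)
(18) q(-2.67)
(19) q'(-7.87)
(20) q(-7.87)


(1) = 6.00
(2) = 6.00
(3) = -378.00
(4) = 1374.00
(5) = 6.48
(6) = -2.35
(7) = -44.50
(8) = -39.93
(9) = -28.86
(10) = 17.84
(11) = 5.72
(12) = -3.58
(13) = -17.09
(14) = 3.71
(15) = 1.40
(16) = 8.94
(17) = -67.77
(18) = 89.97
(19) = -304.99
(20) = 988.83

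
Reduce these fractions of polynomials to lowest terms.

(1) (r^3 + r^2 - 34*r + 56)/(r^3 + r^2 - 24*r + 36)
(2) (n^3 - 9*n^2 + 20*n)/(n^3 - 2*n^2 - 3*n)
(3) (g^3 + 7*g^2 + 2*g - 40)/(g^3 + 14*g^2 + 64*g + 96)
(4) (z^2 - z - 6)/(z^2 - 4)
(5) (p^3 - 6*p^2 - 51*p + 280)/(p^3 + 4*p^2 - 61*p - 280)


(1) = (r^2 + 3*r - 28)/(r^2 + 3*r - 18)
(2) = (n^2 - 9*n + 20)/(n^2 - 2*n - 3)
(3) = (g^2 + 3*g - 10)/(g^2 + 10*g + 24)
(4) = (z - 3)/(z - 2)
(5) = (p - 5)/(p + 5)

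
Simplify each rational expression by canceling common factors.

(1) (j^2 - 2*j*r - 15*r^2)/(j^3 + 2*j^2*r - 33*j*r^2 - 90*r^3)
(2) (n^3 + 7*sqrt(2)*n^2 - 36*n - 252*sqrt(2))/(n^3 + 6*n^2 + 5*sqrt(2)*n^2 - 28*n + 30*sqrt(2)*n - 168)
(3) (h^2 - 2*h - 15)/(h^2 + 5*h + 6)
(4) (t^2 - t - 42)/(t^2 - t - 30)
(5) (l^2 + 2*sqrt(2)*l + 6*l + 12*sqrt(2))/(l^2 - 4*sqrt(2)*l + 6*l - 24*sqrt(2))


(1) = (-j + 5*r)/(-j^2 + j*r + 30*r^2)
(2) = (n - 6)/(n - 2*sqrt(2))
(3) = (h - 5)/(h + 2)
(4) = (t^2 - t - 42)/(t^2 - t - 30)
(5) = (l + 2*sqrt(2))/(l - 4*sqrt(2))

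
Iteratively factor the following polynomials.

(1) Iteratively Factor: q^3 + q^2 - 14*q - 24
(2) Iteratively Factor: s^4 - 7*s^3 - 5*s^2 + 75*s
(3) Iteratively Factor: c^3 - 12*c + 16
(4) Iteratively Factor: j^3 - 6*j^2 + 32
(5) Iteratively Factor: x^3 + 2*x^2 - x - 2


(1) = (q - 4)*(q^2 + 5*q + 6) = (q - 4)*(q + 3)*(q + 2)
(2) = (s)*(s^3 - 7*s^2 - 5*s + 75) = s*(s - 5)*(s^2 - 2*s - 15) = s*(s - 5)*(s + 3)*(s - 5)
(3) = (c - 2)*(c^2 + 2*c - 8) = (c - 2)*(c + 4)*(c - 2)
(4) = (j - 4)*(j^2 - 2*j - 8) = (j - 4)*(j + 2)*(j - 4)
(5) = (x + 1)*(x^2 + x - 2) = (x + 1)*(x + 2)*(x - 1)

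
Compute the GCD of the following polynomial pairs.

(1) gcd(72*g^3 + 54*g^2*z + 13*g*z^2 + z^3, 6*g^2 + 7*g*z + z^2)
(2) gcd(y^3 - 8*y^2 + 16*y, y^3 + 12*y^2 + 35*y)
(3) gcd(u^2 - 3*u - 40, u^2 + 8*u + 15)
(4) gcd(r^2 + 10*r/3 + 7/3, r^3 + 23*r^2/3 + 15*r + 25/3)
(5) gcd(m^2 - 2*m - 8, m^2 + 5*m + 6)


(1) = gcd((3*g + z)*(4*g + z)*(6*g + z), (g + z)*(6*g + z)) = 6*g + z
(2) = gcd(y*(y - 4)^2, y*(y + 5)*(y + 7)) = y
(3) = u + 5
(4) = gcd((r + 1)*(r + 7/3), (r + 1)*(r + 5/3)*(r + 5)) = r + 1
(5) = gcd((m - 4)*(m + 2), (m + 2)*(m + 3)) = m + 2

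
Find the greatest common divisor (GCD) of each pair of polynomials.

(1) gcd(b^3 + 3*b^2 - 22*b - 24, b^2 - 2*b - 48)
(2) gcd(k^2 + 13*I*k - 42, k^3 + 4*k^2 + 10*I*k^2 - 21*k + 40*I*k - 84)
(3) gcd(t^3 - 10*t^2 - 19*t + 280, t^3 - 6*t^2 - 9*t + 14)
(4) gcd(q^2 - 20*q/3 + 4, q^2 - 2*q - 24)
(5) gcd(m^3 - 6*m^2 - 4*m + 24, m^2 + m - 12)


(1) = b + 6
(2) = k + 7*I
(3) = t - 7
(4) = q - 6
(5) = 1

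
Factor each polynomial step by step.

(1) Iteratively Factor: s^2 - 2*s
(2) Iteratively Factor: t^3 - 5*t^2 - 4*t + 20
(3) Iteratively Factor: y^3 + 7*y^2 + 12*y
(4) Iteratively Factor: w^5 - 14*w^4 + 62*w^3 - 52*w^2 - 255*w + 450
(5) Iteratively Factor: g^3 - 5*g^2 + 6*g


(1) = (s)*(s - 2)
(2) = (t - 5)*(t^2 - 4) = (t - 5)*(t + 2)*(t - 2)
(3) = (y + 4)*(y^2 + 3*y) = y*(y + 4)*(y + 3)
(4) = (w - 3)*(w^4 - 11*w^3 + 29*w^2 + 35*w - 150) = (w - 5)*(w - 3)*(w^3 - 6*w^2 - w + 30) = (w - 5)^2*(w - 3)*(w^2 - w - 6) = (w - 5)^2*(w - 3)^2*(w + 2)
(5) = (g - 2)*(g^2 - 3*g) = g*(g - 2)*(g - 3)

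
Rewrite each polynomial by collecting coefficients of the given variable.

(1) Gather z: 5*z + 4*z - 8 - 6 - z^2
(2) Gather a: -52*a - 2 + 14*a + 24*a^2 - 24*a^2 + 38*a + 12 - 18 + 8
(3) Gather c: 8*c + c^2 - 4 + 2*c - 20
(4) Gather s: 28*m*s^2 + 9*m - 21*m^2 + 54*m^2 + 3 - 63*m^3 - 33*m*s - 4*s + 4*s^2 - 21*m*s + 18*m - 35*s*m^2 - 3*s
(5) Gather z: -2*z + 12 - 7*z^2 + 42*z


(1) = -z^2 + 9*z - 14
(2) = 0
(3) = c^2 + 10*c - 24
(4) = -63*m^3 + 33*m^2 + 27*m + s^2*(28*m + 4) + s*(-35*m^2 - 54*m - 7) + 3
(5) = -7*z^2 + 40*z + 12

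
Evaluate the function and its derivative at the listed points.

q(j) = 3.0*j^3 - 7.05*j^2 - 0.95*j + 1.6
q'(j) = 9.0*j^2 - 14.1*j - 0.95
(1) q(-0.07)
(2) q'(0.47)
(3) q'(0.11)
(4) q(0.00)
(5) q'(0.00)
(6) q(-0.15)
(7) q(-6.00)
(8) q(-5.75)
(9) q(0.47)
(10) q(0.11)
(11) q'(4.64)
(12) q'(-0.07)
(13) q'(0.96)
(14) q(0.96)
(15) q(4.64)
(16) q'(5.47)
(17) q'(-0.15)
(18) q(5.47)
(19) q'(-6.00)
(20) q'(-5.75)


(1) = 1.63
(2) = -5.59
(3) = -2.39
(4) = 1.60
(5) = -0.95
(6) = 1.57
(7) = -894.50
(8) = -796.36
(9) = -0.09
(10) = 1.41
(11) = 127.39
(12) = 0.08
(13) = -6.19
(14) = -3.16
(15) = 145.10
(16) = 191.21
(17) = 1.37
(18) = 276.46
(19) = 407.65
(20) = 377.69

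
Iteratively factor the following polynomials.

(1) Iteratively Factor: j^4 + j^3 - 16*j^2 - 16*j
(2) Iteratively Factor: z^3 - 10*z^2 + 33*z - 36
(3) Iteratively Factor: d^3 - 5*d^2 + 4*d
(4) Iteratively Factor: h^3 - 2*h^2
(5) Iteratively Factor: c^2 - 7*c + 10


(1) = (j + 4)*(j^3 - 3*j^2 - 4*j) = j*(j + 4)*(j^2 - 3*j - 4) = j*(j - 4)*(j + 4)*(j + 1)
(2) = (z - 3)*(z^2 - 7*z + 12) = (z - 3)^2*(z - 4)
(3) = (d - 1)*(d^2 - 4*d) = d*(d - 1)*(d - 4)
(4) = (h)*(h^2 - 2*h) = h*(h - 2)*(h)
(5) = (c - 5)*(c - 2)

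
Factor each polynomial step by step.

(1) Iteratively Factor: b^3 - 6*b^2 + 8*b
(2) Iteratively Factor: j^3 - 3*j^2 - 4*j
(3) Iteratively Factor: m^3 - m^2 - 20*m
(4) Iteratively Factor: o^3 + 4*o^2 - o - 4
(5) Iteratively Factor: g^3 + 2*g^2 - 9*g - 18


(1) = (b)*(b^2 - 6*b + 8) = b*(b - 4)*(b - 2)
(2) = (j - 4)*(j^2 + j) = (j - 4)*(j + 1)*(j)
(3) = (m - 5)*(m^2 + 4*m) = (m - 5)*(m + 4)*(m)
(4) = (o + 4)*(o^2 - 1) = (o - 1)*(o + 4)*(o + 1)
(5) = (g + 2)*(g^2 - 9) = (g + 2)*(g + 3)*(g - 3)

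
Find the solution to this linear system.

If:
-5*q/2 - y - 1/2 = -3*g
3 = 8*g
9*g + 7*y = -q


Then:
g = 3/8
q = 31/66
y = -145/264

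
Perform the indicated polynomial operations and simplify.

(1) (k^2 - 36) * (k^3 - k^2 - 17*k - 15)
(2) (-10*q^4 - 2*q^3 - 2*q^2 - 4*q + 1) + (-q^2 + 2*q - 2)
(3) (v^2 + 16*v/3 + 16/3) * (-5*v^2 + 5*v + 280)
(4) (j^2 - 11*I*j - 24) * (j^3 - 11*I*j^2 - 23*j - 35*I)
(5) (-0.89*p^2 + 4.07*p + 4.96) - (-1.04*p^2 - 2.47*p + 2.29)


(1) = k^5 - k^4 - 53*k^3 + 21*k^2 + 612*k + 540
(2) = -10*q^4 - 2*q^3 - 3*q^2 - 2*q - 1
(3) = -5*v^4 - 65*v^3/3 + 280*v^2 + 1520*v + 4480/3
(4) = j^5 - 22*I*j^4 - 168*j^3 + 482*I*j^2 + 167*j + 840*I
(5) = 0.15*p^2 + 6.54*p + 2.67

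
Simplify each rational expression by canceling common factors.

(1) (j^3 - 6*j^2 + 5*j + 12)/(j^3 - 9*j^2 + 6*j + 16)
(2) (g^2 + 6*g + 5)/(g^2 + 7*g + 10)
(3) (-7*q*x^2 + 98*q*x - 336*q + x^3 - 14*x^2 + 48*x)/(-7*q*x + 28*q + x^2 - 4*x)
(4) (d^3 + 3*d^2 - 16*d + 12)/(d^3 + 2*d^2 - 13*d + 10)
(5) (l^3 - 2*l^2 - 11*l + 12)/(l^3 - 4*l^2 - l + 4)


(1) = (j^2 - 7*j + 12)/(j^2 - 10*j + 16)
(2) = (g + 1)/(g + 2)
(3) = (x^2 - 14*x + 48)/(x - 4)
(4) = (d + 6)/(d + 5)
(5) = (l + 3)/(l + 1)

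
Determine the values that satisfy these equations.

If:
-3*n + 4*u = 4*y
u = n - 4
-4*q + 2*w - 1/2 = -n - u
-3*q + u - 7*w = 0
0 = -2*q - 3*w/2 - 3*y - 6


Then:
n = 1147/218
q = 573/436
u = 275/218
w = -167/436
y = -2341/872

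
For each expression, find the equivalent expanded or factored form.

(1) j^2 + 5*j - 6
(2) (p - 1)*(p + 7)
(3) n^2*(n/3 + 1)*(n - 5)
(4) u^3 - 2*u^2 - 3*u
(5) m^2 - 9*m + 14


(1) = (j - 1)*(j + 6)
(2) = p^2 + 6*p - 7
(3) = n^4/3 - 2*n^3/3 - 5*n^2
(4) = u*(u - 3)*(u + 1)
(5) = (m - 7)*(m - 2)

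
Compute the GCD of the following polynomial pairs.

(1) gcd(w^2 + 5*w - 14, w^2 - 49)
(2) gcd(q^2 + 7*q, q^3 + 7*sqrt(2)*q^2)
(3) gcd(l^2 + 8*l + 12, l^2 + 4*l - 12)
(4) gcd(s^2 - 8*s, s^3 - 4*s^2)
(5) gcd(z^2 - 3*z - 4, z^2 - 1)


(1) = w + 7
(2) = q
(3) = gcd((l + 2)*(l + 6), (l - 2)*(l + 6)) = l + 6
(4) = gcd(s*(s - 8), s^2*(s - 4)) = s
(5) = z + 1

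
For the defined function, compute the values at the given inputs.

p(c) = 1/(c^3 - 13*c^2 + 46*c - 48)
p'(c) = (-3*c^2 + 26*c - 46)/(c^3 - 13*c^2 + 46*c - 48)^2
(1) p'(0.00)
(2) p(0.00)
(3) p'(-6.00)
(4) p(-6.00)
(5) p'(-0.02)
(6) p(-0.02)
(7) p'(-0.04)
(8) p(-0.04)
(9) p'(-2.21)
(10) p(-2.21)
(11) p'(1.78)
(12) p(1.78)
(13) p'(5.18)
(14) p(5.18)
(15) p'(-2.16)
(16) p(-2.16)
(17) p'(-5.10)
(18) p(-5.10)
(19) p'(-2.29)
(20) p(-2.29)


(1) = -0.02
(2) = -0.02
(3) = -0.00
(4) = -0.00
(5) = -0.02
(6) = -0.02
(7) = -0.02
(8) = -0.02
(9) = -0.00
(10) = -0.00
(11) = -3.31
(12) = -0.60
(13) = 0.02
(14) = -0.05
(15) = -0.00
(16) = -0.00
(17) = -0.00
(18) = -0.00
(19) = -0.00
(20) = -0.00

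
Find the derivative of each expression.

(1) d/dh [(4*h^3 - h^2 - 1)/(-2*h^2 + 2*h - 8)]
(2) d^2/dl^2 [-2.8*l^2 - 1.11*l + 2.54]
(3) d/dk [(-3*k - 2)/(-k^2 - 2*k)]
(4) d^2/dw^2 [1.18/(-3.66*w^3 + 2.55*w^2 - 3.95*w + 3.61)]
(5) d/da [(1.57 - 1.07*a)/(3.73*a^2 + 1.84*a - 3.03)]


(1) = (h*(1 - 6*h)*(h^2 - h + 4) - (2*h - 1)*(-4*h^3 + h^2 + 1)/2)/(h^2 - h + 4)^2
(2) = -5.60000000000000
(3) = (-3*k^2 - 4*k - 4)/(k^2*(k^2 + 4*k + 4))
(4) = ((25.9128*w - 6.018)*(3.66*w^3 - 2.55*w^2 + 3.95*w - 3.61) - 1.18*(10.98*w^2 - 5.1*w + 3.95)*(21.96*w^2 - 10.2*w + 7.9))/(3.66*w^3 - 2.55*w^2 + 3.95*w - 3.61)^3
(5) = (3.9911*a^2 - 11.7122*a + 0.3533)/(13.9129*a^4 + 13.7264*a^3 - 19.2182*a^2 - 11.1504*a + 9.1809)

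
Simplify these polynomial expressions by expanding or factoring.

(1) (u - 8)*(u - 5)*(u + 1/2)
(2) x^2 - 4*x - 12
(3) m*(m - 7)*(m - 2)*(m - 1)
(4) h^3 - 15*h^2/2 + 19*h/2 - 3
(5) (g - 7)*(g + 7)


(1) = u^3 - 25*u^2/2 + 67*u/2 + 20
(2) = (x - 6)*(x + 2)
(3) = m^4 - 10*m^3 + 23*m^2 - 14*m
(4) = (h - 6)*(h - 1)*(h - 1/2)
(5) = g^2 - 49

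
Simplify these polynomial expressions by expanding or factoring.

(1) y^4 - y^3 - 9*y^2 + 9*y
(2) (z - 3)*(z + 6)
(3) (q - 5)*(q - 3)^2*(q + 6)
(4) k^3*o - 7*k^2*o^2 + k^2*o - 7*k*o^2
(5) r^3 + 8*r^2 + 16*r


(1) = y*(y - 3)*(y - 1)*(y + 3)
(2) = z^2 + 3*z - 18
(3) = q^4 - 5*q^3 - 27*q^2 + 189*q - 270
(4) = k*(k - 7*o)*(k*o + o)
(5) = r*(r + 4)^2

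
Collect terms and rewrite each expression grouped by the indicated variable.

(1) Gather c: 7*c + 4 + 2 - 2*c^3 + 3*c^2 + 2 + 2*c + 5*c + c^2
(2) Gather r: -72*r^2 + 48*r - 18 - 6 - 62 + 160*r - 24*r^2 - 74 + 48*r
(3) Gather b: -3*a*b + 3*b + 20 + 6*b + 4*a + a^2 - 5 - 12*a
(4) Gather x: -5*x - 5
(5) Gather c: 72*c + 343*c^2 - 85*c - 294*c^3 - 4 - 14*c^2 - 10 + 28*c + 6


(1) = -2*c^3 + 4*c^2 + 14*c + 8
(2) = -96*r^2 + 256*r - 160
(3) = a^2 - 8*a + b*(9 - 3*a) + 15
(4) = -5*x - 5
(5) = -294*c^3 + 329*c^2 + 15*c - 8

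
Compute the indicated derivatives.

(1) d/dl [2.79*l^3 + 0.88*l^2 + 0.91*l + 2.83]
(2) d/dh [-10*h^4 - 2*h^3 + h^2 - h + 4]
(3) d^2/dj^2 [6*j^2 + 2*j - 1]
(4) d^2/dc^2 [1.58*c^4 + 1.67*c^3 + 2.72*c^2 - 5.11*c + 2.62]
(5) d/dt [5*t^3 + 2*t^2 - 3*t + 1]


(1) = 8.37*l^2 + 1.76*l + 0.91
(2) = -40*h^3 - 6*h^2 + 2*h - 1
(3) = 12
(4) = 18.96*c^2 + 10.02*c + 5.44
(5) = 15*t^2 + 4*t - 3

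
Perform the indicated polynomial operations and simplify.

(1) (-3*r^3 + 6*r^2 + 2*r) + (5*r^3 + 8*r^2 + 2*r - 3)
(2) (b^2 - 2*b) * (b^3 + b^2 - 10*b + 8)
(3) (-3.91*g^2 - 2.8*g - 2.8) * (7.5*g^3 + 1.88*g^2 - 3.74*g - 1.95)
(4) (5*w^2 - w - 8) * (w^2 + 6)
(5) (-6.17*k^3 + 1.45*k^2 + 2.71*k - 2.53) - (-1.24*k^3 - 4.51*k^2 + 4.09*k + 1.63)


(1) = 2*r^3 + 14*r^2 + 4*r - 3
(2) = b^5 - b^4 - 12*b^3 + 28*b^2 - 16*b
(3) = -29.325*g^5 - 28.3508*g^4 - 11.6406*g^3 + 12.8325*g^2 + 15.932*g + 5.46
(4) = 5*w^4 - w^3 + 22*w^2 - 6*w - 48
(5) = -4.93*k^3 + 5.96*k^2 - 1.38*k - 4.16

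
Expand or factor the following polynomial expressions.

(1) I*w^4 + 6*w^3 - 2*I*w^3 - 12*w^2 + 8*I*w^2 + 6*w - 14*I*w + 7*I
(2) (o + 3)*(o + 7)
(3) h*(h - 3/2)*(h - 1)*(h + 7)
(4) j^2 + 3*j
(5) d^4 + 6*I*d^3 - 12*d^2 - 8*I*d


(1) = (w - 1)*(w - 7*I)*(w + I)*(I*w - I)
(2) = o^2 + 10*o + 21
(3) = h^4 + 9*h^3/2 - 16*h^2 + 21*h/2
(4) = j*(j + 3)
(5) = d*(d + 2*I)^3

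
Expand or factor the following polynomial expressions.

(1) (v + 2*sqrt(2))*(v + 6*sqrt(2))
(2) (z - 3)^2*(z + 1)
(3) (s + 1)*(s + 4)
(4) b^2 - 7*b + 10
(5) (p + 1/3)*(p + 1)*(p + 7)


(1) = v^2 + 8*sqrt(2)*v + 24
(2) = z^3 - 5*z^2 + 3*z + 9
(3) = s^2 + 5*s + 4
(4) = (b - 5)*(b - 2)
(5) = p^3 + 25*p^2/3 + 29*p/3 + 7/3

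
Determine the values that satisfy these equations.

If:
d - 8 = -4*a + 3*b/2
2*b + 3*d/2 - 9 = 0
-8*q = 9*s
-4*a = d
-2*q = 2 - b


Then:
a = -59/18
b = -16/3
d = 118/9
q = -11/3
s = 88/27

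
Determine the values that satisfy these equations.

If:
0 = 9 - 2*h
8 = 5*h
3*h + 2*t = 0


Then:
No Solution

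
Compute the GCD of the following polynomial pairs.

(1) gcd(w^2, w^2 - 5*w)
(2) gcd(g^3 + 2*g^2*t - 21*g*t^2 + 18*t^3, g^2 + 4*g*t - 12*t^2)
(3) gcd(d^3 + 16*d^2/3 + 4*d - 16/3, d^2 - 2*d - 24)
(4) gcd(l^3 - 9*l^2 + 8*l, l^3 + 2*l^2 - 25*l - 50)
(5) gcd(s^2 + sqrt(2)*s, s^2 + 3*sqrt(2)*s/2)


(1) = gcd(w^2, w*(w - 5)) = w
(2) = gcd((g - 3*t)*(g - t)*(g + 6*t), (g - 2*t)*(g + 6*t)) = g + 6*t
(3) = gcd((d - 2/3)*(d + 2)*(d + 4), (d - 6)*(d + 4)) = d + 4
(4) = 1
(5) = s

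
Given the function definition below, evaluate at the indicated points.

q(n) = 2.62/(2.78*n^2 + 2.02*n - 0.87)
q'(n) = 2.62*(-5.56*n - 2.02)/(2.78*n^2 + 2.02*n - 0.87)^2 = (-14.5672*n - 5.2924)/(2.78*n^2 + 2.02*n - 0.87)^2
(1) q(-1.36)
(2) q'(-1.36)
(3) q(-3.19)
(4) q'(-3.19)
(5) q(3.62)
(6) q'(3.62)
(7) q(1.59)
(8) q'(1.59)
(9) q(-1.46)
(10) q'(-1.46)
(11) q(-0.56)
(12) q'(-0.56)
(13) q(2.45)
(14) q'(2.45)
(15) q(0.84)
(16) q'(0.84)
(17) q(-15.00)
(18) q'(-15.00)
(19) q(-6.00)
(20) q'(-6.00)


(1) = 1.72
(2) = 6.25
(3) = 0.12
(4) = 0.09
(5) = 0.06
(6) = -0.03
(7) = 0.28
(8) = -0.32
(9) = 1.24
(10) = 3.60
(11) = -2.32
(12) = 2.25
(13) = 0.13
(14) = -0.10
(15) = 0.94
(16) = -2.25
(17) = 0.00
(18) = 0.00
(19) = 0.03
(20) = 0.01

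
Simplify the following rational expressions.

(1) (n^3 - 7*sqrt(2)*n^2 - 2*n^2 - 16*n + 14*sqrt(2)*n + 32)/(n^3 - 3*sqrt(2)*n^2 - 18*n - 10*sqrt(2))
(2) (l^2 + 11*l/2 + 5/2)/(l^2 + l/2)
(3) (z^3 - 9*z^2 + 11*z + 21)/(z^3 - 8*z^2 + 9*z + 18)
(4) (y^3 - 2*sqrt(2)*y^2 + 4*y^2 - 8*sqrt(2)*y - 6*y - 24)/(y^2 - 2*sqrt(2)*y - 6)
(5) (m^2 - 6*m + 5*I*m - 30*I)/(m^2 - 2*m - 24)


(1) = (n^2 + n*(-8*sqrt(2) - 2) + 16*sqrt(2))/(n^2 - 4*sqrt(2)*n - 10)
(2) = (l + 5)/l
(3) = (z - 7)/(z - 6)
(4) = y + 4
(5) = (m + 5*I)/(m + 4)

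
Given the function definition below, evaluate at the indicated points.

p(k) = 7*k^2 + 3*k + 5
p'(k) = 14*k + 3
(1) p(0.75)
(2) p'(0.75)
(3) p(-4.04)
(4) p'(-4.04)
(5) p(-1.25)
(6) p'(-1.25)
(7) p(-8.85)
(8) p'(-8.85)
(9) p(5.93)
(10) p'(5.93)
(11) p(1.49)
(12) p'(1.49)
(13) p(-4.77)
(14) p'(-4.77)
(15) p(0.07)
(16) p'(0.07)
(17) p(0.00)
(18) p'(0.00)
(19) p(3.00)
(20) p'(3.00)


(1) = 11.19
(2) = 13.50
(3) = 107.13
(4) = -53.56
(5) = 12.19
(6) = -14.50
(7) = 526.71
(8) = -120.90
(9) = 268.94
(10) = 86.02
(11) = 25.01
(12) = 23.86
(13) = 149.96
(14) = -63.78
(15) = 5.24
(16) = 3.98
(17) = 5.00
(18) = 3.00
(19) = 77.00
(20) = 45.00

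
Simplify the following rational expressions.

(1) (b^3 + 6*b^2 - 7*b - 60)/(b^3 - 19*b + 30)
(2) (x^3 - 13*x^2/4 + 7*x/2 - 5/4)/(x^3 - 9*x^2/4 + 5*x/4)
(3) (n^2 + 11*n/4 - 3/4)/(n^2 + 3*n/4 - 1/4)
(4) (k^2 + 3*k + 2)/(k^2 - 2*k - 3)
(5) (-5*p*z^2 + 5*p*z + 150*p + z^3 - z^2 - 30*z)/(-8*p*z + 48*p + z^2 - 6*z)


(1) = (b + 4)/(b - 2)
(2) = (x - 1)/x
(3) = (n + 3)/(n + 1)
(4) = (k + 2)/(k - 3)
(5) = (-5*p*z - 25*p + z^2 + 5*z)/(-8*p + z)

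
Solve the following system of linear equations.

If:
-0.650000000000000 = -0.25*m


Then:
m = 2.60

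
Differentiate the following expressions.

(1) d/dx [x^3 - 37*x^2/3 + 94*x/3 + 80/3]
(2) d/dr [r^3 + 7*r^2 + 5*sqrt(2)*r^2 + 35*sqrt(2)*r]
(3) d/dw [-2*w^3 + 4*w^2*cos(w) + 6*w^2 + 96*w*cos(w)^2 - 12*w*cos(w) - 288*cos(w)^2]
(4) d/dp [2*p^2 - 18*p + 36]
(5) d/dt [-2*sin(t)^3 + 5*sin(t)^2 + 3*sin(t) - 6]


(1) = 3*x^2 - 74*x/3 + 94/3
(2) = 3*r^2 + 14*r + 10*sqrt(2)*r + 35*sqrt(2)
(3) = -4*w^2*sin(w) - 6*w^2 + 12*w*sin(w) - 96*w*sin(2*w) + 8*w*cos(w) + 12*w + 288*sin(2*w) + 96*cos(w)^2 - 12*cos(w)
(4) = 4*p - 18
(5) = (10*sin(t) + 3*cos(2*t))*cos(t)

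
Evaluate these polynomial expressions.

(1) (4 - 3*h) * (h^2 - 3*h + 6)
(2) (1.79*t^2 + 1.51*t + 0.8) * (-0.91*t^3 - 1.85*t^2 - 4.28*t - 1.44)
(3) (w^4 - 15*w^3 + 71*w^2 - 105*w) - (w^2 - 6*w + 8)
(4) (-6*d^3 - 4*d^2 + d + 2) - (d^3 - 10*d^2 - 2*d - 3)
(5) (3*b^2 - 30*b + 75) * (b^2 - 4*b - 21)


(1) = -3*h^3 + 13*h^2 - 30*h + 24
(2) = -1.6289*t^5 - 4.6856*t^4 - 11.1827*t^3 - 10.5204*t^2 - 5.5984*t - 1.152
(3) = w^4 - 15*w^3 + 70*w^2 - 99*w - 8
(4) = -7*d^3 + 6*d^2 + 3*d + 5
(5) = 3*b^4 - 42*b^3 + 132*b^2 + 330*b - 1575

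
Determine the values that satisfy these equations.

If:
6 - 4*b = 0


Then:
b = 3/2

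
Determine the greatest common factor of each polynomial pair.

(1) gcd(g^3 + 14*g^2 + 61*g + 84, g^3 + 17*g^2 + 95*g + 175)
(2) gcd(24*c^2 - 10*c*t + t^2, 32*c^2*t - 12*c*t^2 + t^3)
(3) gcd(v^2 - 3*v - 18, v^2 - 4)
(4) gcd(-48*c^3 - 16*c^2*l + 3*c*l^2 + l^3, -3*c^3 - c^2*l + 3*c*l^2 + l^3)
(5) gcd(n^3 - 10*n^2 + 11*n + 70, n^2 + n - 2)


(1) = gcd((g + 3)*(g + 4)*(g + 7), (g + 5)^2*(g + 7)) = g + 7
(2) = -4*c + t
(3) = gcd((v - 6)*(v + 3), (v - 2)*(v + 2)) = 1
(4) = gcd((-4*c + l)*(3*c + l)*(4*c + l), (-c + l)*(c + l)*(3*c + l)) = 3*c + l
(5) = n + 2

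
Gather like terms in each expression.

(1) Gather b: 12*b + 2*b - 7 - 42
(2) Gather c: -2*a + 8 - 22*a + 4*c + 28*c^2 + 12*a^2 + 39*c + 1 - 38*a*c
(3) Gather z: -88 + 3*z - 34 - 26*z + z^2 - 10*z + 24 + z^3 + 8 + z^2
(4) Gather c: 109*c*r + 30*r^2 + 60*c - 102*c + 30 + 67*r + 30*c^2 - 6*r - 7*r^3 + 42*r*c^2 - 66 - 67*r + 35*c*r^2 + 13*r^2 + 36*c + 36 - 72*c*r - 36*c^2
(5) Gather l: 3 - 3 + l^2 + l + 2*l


(1) = 14*b - 49
(2) = 12*a^2 - 24*a + 28*c^2 + c*(43 - 38*a) + 9
(3) = z^3 + 2*z^2 - 33*z - 90
(4) = c^2*(42*r - 6) + c*(35*r^2 + 37*r - 6) - 7*r^3 + 43*r^2 - 6*r
(5) = l^2 + 3*l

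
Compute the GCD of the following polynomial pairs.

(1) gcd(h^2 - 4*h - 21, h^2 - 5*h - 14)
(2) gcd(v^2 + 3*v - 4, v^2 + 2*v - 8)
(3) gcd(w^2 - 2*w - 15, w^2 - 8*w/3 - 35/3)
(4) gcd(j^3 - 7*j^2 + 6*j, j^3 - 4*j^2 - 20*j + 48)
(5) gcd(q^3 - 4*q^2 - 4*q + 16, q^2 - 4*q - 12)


(1) = gcd((h - 7)*(h + 3), (h - 7)*(h + 2)) = h - 7
(2) = v + 4
(3) = w - 5
(4) = gcd(j*(j - 6)*(j - 1), (j - 6)*(j - 2)*(j + 4)) = j - 6
(5) = gcd((q - 4)*(q - 2)*(q + 2), (q - 6)*(q + 2)) = q + 2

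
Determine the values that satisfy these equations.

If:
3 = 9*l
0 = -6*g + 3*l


Then:
g = 1/6
l = 1/3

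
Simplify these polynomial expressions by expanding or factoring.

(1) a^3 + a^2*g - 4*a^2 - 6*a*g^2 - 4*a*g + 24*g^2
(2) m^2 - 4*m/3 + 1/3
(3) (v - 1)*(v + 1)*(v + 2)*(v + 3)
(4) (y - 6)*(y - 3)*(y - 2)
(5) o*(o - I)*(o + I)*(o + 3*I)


(1) = (a - 4)*(a - 2*g)*(a + 3*g)
(2) = (m - 1)*(m - 1/3)
(3) = v^4 + 5*v^3 + 5*v^2 - 5*v - 6
(4) = y^3 - 11*y^2 + 36*y - 36
(5) = o^4 + 3*I*o^3 + o^2 + 3*I*o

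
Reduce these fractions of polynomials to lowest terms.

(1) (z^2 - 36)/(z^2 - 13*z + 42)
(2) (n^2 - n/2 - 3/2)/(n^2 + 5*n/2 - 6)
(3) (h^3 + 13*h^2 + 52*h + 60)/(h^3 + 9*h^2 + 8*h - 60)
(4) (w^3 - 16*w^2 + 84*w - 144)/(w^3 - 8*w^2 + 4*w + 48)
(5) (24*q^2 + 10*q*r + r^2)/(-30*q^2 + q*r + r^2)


(1) = (z + 6)/(z - 7)
(2) = (n + 1)/(n + 4)
(3) = (h + 2)/(h - 2)
(4) = (w - 6)/(w + 2)
(5) = (-4*q - r)/(5*q - r)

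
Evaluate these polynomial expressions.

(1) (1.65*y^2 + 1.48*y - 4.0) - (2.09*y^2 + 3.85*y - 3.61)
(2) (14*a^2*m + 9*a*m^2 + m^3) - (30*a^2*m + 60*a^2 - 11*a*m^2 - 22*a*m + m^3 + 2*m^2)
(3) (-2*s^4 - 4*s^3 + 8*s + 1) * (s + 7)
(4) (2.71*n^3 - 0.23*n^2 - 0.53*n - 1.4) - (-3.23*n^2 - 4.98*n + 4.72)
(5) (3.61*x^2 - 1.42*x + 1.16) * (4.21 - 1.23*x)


(1) = -0.44*y^2 - 2.37*y - 0.39
(2) = -16*a^2*m - 60*a^2 + 20*a*m^2 + 22*a*m - 2*m^2
(3) = -2*s^5 - 18*s^4 - 28*s^3 + 8*s^2 + 57*s + 7
(4) = 2.71*n^3 + 3.0*n^2 + 4.45*n - 6.12
(5) = -4.4403*x^3 + 16.9447*x^2 - 7.405*x + 4.8836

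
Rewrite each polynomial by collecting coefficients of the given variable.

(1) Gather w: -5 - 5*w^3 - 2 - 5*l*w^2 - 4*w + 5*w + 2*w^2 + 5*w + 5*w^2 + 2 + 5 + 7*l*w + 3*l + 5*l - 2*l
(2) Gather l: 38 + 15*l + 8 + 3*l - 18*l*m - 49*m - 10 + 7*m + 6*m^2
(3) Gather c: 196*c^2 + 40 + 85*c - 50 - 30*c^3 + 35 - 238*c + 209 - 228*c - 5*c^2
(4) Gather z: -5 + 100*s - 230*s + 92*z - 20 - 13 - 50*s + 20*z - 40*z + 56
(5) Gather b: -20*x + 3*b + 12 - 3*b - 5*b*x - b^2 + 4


(1) = 6*l - 5*w^3 + w^2*(7 - 5*l) + w*(7*l + 6)
(2) = l*(18 - 18*m) + 6*m^2 - 42*m + 36
(3) = -30*c^3 + 191*c^2 - 381*c + 234
(4) = -180*s + 72*z + 18
(5) = -b^2 - 5*b*x - 20*x + 16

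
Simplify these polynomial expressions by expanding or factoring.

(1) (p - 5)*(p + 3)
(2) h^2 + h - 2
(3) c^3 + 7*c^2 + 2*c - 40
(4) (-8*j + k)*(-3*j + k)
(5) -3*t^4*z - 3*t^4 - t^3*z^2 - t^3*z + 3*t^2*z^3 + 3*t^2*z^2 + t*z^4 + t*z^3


(1) = p^2 - 2*p - 15
(2) = (h - 1)*(h + 2)
(3) = (c - 2)*(c + 4)*(c + 5)
(4) = 24*j^2 - 11*j*k + k^2
(5) = (-t + z)*(t + z)*(3*t + z)*(t*z + t)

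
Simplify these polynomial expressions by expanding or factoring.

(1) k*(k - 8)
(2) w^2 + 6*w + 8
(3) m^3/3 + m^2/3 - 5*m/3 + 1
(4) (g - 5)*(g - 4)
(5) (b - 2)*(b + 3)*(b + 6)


(1) = k^2 - 8*k
(2) = (w + 2)*(w + 4)
(3) = (m/3 + 1)*(m - 1)^2
(4) = g^2 - 9*g + 20
(5) = b^3 + 7*b^2 - 36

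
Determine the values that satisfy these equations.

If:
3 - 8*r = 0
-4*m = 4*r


Then:
m = -3/8
r = 3/8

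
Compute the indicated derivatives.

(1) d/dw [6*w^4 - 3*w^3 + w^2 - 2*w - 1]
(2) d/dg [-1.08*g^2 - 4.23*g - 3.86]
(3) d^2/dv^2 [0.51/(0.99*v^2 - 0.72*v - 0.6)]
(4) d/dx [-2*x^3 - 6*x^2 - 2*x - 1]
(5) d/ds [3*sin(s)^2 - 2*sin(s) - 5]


(1) = 24*w^3 - 9*w^2 + 2*w - 2
(2) = -2.16*g - 4.23
(3) = (0.999702*v^2 - 0.727056*v - 0.51*(1.98*v - 0.72)*(3.96*v - 1.44) - 0.60588)/(-0.99*v^2 + 0.72*v + 0.6)^3
(4) = -6*x^2 - 12*x - 2
(5) = 2*(3*sin(s) - 1)*cos(s)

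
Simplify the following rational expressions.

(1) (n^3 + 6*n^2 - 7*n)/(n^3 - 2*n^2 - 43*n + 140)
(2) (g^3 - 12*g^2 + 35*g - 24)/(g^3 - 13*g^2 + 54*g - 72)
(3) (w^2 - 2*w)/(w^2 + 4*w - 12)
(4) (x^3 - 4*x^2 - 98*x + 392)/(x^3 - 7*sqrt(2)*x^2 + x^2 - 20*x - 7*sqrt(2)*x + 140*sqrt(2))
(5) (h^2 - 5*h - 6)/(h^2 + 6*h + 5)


(1) = (n^2 - n)/(n^2 - 9*n + 20)
(2) = (g^2 - 9*g + 8)/(g^2 - 10*g + 24)
(3) = w/(w + 6)
(4) = (x + 7*sqrt(2))/(x + 5)
(5) = (h - 6)/(h + 5)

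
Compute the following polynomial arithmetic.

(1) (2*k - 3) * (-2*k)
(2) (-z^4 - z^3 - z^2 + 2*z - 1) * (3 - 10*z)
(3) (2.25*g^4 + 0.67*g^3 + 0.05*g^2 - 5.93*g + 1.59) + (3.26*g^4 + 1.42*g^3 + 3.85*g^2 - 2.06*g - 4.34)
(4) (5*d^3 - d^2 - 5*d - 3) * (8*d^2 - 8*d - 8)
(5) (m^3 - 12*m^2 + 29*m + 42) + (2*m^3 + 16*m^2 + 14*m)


(1) = -4*k^2 + 6*k
(2) = 10*z^5 + 7*z^4 + 7*z^3 - 23*z^2 + 16*z - 3
(3) = 5.51*g^4 + 2.09*g^3 + 3.9*g^2 - 7.99*g - 2.75
(4) = 40*d^5 - 48*d^4 - 72*d^3 + 24*d^2 + 64*d + 24
(5) = 3*m^3 + 4*m^2 + 43*m + 42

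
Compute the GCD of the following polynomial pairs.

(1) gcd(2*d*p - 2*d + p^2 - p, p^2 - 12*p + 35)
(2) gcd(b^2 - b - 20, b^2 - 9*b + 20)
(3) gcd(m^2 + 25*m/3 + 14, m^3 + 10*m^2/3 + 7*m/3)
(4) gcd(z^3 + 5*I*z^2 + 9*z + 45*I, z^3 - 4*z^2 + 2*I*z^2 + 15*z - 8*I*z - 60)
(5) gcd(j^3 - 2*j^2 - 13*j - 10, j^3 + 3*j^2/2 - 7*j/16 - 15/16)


(1) = 1
(2) = b - 5
(3) = gcd((m + 7/3)*(m + 6), m*(m + 1)*(m + 7/3)) = m + 7/3
(4) = z^2 + 2*I*z + 15
(5) = gcd((j - 5)*(j + 1)*(j + 2), (j - 3/4)*(j + 1)*(j + 5/4)) = j + 1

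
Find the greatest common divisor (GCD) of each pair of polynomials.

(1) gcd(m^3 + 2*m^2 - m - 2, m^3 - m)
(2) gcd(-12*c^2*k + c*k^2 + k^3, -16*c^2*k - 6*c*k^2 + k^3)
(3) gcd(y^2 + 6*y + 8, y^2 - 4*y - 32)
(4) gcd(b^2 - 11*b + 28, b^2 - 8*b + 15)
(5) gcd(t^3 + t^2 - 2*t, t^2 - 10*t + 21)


(1) = m^2 - 1
(2) = gcd(k*(-3*c + k)*(4*c + k), k*(-8*c + k)*(2*c + k)) = k
(3) = y + 4
(4) = gcd((b - 7)*(b - 4), (b - 5)*(b - 3)) = 1
(5) = 1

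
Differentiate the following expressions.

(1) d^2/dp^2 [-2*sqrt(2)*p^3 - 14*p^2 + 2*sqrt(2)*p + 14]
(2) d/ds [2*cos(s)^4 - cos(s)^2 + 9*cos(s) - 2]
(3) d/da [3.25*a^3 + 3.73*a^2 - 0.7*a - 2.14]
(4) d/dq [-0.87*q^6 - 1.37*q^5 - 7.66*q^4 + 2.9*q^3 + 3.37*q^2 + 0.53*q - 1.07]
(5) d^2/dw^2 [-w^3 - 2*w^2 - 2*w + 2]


(1) = -12*sqrt(2)*p - 28
(2) = -9*sin(s) - sin(2*s) - sin(4*s)
(3) = 9.75*a^2 + 7.46*a - 0.7
(4) = -5.22*q^5 - 6.85*q^4 - 30.64*q^3 + 8.7*q^2 + 6.74*q + 0.53
(5) = -6*w - 4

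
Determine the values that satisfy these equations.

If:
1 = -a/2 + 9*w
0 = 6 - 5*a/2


Then:
a = 12/5
w = 11/45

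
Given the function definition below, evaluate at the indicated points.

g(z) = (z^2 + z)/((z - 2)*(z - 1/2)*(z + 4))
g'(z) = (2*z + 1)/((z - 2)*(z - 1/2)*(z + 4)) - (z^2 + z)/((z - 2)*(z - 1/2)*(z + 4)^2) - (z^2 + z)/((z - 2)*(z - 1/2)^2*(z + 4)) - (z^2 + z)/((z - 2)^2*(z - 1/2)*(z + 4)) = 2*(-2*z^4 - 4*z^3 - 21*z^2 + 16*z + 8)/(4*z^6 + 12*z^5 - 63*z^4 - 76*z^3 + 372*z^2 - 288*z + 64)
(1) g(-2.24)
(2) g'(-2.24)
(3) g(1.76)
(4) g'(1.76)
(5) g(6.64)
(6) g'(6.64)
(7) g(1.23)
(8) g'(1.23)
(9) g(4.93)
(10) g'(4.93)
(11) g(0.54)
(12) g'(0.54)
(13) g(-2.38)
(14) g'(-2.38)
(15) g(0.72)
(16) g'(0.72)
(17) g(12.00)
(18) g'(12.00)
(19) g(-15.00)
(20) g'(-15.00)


(1) = 0.14
(2) = -0.17
(3) = -2.79
(4) = -11.52
(5) = 0.17
(6) = -0.03
(7) = -0.93
(8) = -0.93
(9) = 0.25
(10) = -0.08
(11) = -3.14
(12) = 69.11
(13) = 0.16
(14) = -0.19
(15) = -0.93
(16) = 1.87
(17) = 0.08
(18) = -0.01
(19) = -0.07
(20) = -0.01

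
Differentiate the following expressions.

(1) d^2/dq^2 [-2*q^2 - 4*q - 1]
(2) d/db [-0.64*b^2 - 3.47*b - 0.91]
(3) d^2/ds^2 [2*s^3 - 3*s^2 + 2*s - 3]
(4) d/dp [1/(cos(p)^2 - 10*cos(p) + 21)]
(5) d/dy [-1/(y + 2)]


(1) = -4
(2) = -1.28*b - 3.47
(3) = 12*s - 6
(4) = 2*(cos(p) - 5)*sin(p)/(cos(p)^2 - 10*cos(p) + 21)^2
(5) = (y + 2)^(-2)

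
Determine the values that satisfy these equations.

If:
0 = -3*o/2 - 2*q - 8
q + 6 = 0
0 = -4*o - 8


Then:
No Solution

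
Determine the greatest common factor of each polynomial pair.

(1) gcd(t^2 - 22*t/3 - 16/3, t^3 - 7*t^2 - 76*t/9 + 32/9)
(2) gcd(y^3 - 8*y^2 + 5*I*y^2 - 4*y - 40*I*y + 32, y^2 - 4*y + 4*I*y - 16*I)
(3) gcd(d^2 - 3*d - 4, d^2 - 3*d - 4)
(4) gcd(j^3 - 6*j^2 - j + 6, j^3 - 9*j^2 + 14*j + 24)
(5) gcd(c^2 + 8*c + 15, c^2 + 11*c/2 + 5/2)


(1) = gcd((t - 8)*(t + 2/3), (t - 8)*(t - 1/3)*(t + 4/3)) = t - 8
(2) = gcd((y - 8)*(y + I)*(y + 4*I), (y - 4)*(y + 4*I)) = y + 4*I
(3) = gcd((d - 4)*(d + 1), (d - 4)*(d + 1)) = d^2 - 3*d - 4
(4) = j^2 - 5*j - 6
(5) = c + 5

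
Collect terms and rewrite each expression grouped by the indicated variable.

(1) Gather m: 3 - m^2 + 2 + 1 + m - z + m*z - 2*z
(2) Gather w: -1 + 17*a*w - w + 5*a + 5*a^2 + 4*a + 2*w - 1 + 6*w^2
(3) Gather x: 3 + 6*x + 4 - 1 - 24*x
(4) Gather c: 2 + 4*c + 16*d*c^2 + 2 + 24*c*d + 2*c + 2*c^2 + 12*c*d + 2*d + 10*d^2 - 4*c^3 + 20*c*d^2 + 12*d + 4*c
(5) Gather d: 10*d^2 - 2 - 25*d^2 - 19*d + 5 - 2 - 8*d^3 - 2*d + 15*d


(1) = -m^2 + m*(z + 1) - 3*z + 6
(2) = 5*a^2 + 9*a + 6*w^2 + w*(17*a + 1) - 2
(3) = 6 - 18*x
(4) = -4*c^3 + c^2*(16*d + 2) + c*(20*d^2 + 36*d + 10) + 10*d^2 + 14*d + 4
(5) = -8*d^3 - 15*d^2 - 6*d + 1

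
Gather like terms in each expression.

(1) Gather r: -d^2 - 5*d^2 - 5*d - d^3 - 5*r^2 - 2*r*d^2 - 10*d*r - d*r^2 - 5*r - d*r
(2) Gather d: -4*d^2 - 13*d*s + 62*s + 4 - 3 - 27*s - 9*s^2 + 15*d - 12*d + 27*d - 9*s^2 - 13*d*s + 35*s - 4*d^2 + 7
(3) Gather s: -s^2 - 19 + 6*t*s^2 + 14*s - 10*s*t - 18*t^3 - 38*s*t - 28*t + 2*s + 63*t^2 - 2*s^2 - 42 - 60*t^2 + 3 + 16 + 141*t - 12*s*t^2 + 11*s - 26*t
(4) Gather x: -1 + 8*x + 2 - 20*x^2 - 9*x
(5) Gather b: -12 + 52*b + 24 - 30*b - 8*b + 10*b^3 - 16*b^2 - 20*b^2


(1) = -d^3 - 6*d^2 - 5*d + r^2*(-d - 5) + r*(-2*d^2 - 11*d - 5)
(2) = -8*d^2 + d*(30 - 26*s) - 18*s^2 + 70*s + 8
(3) = s^2*(6*t - 3) + s*(-12*t^2 - 48*t + 27) - 18*t^3 + 3*t^2 + 87*t - 42
(4) = -20*x^2 - x + 1
(5) = 10*b^3 - 36*b^2 + 14*b + 12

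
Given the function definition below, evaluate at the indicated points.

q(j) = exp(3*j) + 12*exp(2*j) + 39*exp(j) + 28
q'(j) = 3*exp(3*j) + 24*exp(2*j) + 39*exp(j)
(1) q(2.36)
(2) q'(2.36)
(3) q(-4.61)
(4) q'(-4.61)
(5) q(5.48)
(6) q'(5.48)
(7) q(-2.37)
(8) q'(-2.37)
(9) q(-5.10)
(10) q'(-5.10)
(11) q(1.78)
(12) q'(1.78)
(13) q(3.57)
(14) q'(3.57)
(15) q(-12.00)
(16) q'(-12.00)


(1) = 2975.03
(2) = 6668.99
(3) = 28.39
(4) = 0.39
(5) = 14497227.29
(6) = 42782572.50
(7) = 31.75
(8) = 3.86
(9) = 28.24
(10) = 0.24
(11) = 889.74
(12) = 1700.72
(13) = 61351.93
(14) = 166064.35
(15) = 28.00
(16) = 0.00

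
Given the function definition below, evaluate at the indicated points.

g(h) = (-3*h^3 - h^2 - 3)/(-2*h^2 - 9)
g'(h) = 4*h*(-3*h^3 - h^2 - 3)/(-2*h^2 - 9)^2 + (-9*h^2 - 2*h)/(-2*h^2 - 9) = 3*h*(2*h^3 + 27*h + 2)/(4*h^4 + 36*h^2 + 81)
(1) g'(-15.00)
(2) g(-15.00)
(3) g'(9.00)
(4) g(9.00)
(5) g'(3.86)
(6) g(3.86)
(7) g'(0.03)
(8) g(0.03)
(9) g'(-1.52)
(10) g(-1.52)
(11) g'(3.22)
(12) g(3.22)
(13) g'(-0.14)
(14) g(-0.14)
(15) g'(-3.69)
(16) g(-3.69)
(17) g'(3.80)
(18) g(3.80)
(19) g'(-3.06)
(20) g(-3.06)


(1) = 1.53
(2) = -21.56
(3) = 1.57
(4) = 13.28
(5) = 1.70
(6) = 4.91
(7) = 0.00
(8) = 0.33
(9) = 1.13
(10) = -0.38
(11) = 1.70
(12) = 3.82
(13) = 0.01
(14) = 0.33
(15) = 1.67
(16) = -3.70
(17) = 1.70
(18) = 4.81
(19) = 1.65
(20) = -2.65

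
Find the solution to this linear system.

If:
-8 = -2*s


Then:
s = 4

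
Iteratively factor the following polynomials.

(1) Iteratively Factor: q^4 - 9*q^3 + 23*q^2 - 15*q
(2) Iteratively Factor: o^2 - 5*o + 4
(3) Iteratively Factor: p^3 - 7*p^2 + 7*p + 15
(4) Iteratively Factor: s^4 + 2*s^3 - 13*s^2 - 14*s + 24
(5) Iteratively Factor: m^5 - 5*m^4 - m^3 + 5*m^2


(1) = (q)*(q^3 - 9*q^2 + 23*q - 15) = q*(q - 1)*(q^2 - 8*q + 15) = q*(q - 3)*(q - 1)*(q - 5)
(2) = (o - 4)*(o - 1)
(3) = (p + 1)*(p^2 - 8*p + 15) = (p - 3)*(p + 1)*(p - 5)
(4) = (s - 3)*(s^3 + 5*s^2 + 2*s - 8) = (s - 3)*(s + 2)*(s^2 + 3*s - 4) = (s - 3)*(s - 1)*(s + 2)*(s + 4)
(5) = (m - 1)*(m^4 - 4*m^3 - 5*m^2) = m*(m - 1)*(m^3 - 4*m^2 - 5*m) = m*(m - 5)*(m - 1)*(m^2 + m) = m*(m - 5)*(m - 1)*(m + 1)*(m)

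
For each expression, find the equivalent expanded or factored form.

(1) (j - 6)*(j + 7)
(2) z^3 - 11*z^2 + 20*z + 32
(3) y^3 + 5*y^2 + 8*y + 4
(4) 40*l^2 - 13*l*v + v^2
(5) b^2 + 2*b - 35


(1) = j^2 + j - 42
(2) = (z - 8)*(z - 4)*(z + 1)
(3) = (y + 1)*(y + 2)^2
(4) = (-8*l + v)*(-5*l + v)
(5) = (b - 5)*(b + 7)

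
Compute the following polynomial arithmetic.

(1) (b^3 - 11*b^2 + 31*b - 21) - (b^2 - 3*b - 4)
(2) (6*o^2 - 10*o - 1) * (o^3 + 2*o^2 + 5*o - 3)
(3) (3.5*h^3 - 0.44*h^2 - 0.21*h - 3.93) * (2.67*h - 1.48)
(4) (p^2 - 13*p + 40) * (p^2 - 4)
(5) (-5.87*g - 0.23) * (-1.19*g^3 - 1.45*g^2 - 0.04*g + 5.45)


(1) = b^3 - 12*b^2 + 34*b - 17
(2) = 6*o^5 + 2*o^4 + 9*o^3 - 70*o^2 + 25*o + 3
(3) = 9.345*h^4 - 6.3548*h^3 + 0.0905*h^2 - 10.1823*h + 5.8164
(4) = p^4 - 13*p^3 + 36*p^2 + 52*p - 160
(5) = 6.9853*g^4 + 8.7852*g^3 + 0.5683*g^2 - 31.9823*g - 1.2535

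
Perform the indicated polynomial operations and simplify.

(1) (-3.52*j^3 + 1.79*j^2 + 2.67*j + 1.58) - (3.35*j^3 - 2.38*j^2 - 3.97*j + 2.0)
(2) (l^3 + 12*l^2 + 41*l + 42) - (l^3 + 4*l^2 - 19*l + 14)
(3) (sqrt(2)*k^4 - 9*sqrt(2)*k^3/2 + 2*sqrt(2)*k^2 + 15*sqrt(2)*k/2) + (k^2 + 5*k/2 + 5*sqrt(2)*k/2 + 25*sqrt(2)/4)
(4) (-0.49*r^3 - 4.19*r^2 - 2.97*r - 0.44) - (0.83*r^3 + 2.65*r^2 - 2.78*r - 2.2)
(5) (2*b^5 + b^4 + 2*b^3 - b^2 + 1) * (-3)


(1) = -6.87*j^3 + 4.17*j^2 + 6.64*j - 0.42
(2) = 8*l^2 + 60*l + 28
(3) = sqrt(2)*k^4 - 9*sqrt(2)*k^3/2 + k^2 + 2*sqrt(2)*k^2 + 5*k/2 + 10*sqrt(2)*k + 25*sqrt(2)/4
(4) = -1.32*r^3 - 6.84*r^2 - 0.19*r + 1.76
(5) = -6*b^5 - 3*b^4 - 6*b^3 + 3*b^2 - 3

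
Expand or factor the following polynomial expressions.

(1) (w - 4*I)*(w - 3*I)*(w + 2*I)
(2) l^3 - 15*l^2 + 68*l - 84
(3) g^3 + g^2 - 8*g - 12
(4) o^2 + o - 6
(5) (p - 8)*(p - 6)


(1) = w^3 - 5*I*w^2 + 2*w - 24*I
(2) = (l - 7)*(l - 6)*(l - 2)
(3) = (g - 3)*(g + 2)^2
(4) = (o - 2)*(o + 3)
(5) = p^2 - 14*p + 48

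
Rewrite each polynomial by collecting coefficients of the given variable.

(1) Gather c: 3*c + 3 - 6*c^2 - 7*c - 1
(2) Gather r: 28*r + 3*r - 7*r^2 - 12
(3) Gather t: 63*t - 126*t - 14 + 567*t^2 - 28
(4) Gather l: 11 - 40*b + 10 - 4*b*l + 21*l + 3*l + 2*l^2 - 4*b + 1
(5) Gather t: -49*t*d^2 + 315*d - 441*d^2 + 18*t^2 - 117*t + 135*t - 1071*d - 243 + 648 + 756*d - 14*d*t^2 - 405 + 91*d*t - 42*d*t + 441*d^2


(1) = -6*c^2 - 4*c + 2
(2) = -7*r^2 + 31*r - 12
(3) = 567*t^2 - 63*t - 42
(4) = -44*b + 2*l^2 + l*(24 - 4*b) + 22
(5) = t^2*(18 - 14*d) + t*(-49*d^2 + 49*d + 18)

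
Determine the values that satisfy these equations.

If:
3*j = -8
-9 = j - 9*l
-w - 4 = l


Then:
j = -8/3
l = 19/27
w = -127/27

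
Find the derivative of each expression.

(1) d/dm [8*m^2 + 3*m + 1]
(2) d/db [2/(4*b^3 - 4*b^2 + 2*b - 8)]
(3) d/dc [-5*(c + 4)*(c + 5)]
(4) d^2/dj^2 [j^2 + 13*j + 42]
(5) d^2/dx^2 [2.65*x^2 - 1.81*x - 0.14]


(1) = 16*m + 3
(2) = (-6*b^2 + 4*b - 1)/(2*b^3 - 2*b^2 + b - 4)^2
(3) = -10*c - 45
(4) = 2
(5) = 5.30000000000000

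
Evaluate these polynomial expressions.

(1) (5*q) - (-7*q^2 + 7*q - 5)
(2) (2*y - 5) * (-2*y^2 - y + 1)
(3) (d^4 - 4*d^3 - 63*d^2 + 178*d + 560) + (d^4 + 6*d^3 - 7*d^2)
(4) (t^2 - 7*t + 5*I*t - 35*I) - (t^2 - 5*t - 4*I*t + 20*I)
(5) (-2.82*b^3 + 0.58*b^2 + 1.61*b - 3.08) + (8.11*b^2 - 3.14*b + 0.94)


(1) = 7*q^2 - 2*q + 5
(2) = -4*y^3 + 8*y^2 + 7*y - 5
(3) = 2*d^4 + 2*d^3 - 70*d^2 + 178*d + 560
(4) = -2*t + 9*I*t - 55*I
(5) = -2.82*b^3 + 8.69*b^2 - 1.53*b - 2.14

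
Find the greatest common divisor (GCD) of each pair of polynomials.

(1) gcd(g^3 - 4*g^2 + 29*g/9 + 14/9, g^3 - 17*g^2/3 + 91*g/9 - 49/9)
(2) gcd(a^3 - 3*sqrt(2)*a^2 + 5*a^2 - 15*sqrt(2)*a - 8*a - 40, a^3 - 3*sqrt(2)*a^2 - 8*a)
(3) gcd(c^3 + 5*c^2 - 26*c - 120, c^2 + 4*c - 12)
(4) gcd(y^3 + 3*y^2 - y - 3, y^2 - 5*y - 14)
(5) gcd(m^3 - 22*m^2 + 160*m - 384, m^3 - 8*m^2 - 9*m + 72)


(1) = g - 7/3
(2) = a^2 - 3*sqrt(2)*a - 8
(3) = gcd((c - 5)*(c + 4)*(c + 6), (c - 2)*(c + 6)) = c + 6
(4) = gcd((y - 1)*(y + 1)*(y + 3), (y - 7)*(y + 2)) = 1
(5) = m - 8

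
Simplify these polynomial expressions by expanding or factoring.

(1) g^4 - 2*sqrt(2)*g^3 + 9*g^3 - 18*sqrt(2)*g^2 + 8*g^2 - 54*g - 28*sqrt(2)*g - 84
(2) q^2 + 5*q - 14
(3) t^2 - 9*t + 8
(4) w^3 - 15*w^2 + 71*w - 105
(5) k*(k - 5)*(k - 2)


(1) = (g + 2)*(g + 7)*(g - 3*sqrt(2))*(g + sqrt(2))
(2) = (q - 2)*(q + 7)
(3) = (t - 8)*(t - 1)
(4) = (w - 7)*(w - 5)*(w - 3)
(5) = k^3 - 7*k^2 + 10*k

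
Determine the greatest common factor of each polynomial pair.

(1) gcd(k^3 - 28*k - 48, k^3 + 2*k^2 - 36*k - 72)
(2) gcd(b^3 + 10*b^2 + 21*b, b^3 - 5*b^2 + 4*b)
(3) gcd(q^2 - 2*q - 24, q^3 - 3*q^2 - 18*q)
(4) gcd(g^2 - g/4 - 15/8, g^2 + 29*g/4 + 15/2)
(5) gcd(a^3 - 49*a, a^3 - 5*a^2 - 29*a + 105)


(1) = k^2 - 4*k - 12
(2) = b
(3) = q - 6
(4) = gcd((g - 3/2)*(g + 5/4), (g + 5/4)*(g + 6)) = g + 5/4
(5) = gcd(a*(a - 7)*(a + 7), (a - 7)*(a - 3)*(a + 5)) = a - 7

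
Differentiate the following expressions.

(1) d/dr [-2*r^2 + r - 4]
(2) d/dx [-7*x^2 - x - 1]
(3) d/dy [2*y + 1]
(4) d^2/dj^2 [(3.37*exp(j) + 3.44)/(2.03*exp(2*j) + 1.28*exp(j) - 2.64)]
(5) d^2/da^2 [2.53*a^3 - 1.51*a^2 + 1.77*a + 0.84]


(1) = 1 - 4*r
(2) = -14*x - 1
(3) = 2
(4) = (13.887433*exp(4*j) + 47.946976*exp(3*j) + 135.178512*exp(2*j) + 90.766592*exp(j) + 35.112)*exp(j)/(8.365427*exp(6*j) + 15.824256*exp(5*j) - 22.659672*exp(4*j) - 39.061504*exp(3*j) + 29.468736*exp(2*j) + 26.763264*exp(j) - 18.399744)
(5) = 15.18*a - 3.02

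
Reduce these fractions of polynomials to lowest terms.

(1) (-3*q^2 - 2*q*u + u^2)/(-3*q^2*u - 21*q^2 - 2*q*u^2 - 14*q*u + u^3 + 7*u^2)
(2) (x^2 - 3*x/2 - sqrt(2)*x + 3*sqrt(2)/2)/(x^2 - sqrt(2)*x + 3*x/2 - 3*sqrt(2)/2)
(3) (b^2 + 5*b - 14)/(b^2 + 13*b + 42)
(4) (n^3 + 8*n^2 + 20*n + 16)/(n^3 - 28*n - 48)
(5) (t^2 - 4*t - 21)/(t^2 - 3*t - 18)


(1) = 1/(u + 7)
(2) = (4*x - 6)/(4*x + 6)
(3) = (b - 2)/(b + 6)
(4) = (n + 2)/(n - 6)
(5) = (t - 7)/(t - 6)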